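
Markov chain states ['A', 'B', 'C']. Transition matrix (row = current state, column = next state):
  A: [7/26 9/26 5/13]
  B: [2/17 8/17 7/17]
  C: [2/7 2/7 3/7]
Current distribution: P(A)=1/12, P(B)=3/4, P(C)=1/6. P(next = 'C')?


P(next=C) = Σᵢ P(now=i)×P(i→C)
= 1/12×5/13 + 3/4×7/17 + 1/6×3/7
= 5/156 + 21/68 + 1/14 = 3827/9282

P = 3827/9282 ≈ 0.4123


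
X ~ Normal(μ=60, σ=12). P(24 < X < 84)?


z₁=(24-60)/12=-3.0, z₂=(84-60)/12=2.0
P = Φ(2.0) - Φ(-3.0) = 0.977250 - 0.001350 = 0.975900 ≈ 0.9759

P(24 < X < 84) ≈ 0.9759


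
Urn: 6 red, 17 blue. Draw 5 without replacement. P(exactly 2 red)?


Hypergeometric: C(6,2)×C(17,3)/C(23,5)
= 15×680/33649 = 10200/33649

P(X=2) = 10200/33649 ≈ 30.31%


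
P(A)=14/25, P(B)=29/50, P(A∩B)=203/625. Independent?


P(A)×P(B) = 203/625
P(A∩B) = 203/625
Equal ✓ → Independent

Yes, independent


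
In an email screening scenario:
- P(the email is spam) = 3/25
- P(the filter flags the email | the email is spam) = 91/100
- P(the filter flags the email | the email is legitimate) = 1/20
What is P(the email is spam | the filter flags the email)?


Using Bayes' theorem:
P(A|B) = P(B|A)·P(A) / P(B)

P(the filter flags the email) = 91/100 × 3/25 + 1/20 × 22/25
= 273/2500 + 11/250 = 383/2500

P(the email is spam|the filter flags the email) = (273/2500) / (383/2500) = 273/383

P(the email is spam|the filter flags the email) = 273/383 ≈ 71.28%


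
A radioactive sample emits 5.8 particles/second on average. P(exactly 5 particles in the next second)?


Poisson(λ=5.8): P(X=5) = e^(-λ)×λ^k/k!
= e^(-5.8) × 5.8^5 / 5!
≈ 0.003027554745 × 6563.56768 / 120 ≈ 0.165596

P(X=5) ≈ 0.165596 ≈ 16.56%


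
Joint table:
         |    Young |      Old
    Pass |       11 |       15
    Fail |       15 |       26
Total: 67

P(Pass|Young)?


P(Pass|Young) = 11/(11+15) = 11/26

P = 11/26 ≈ 42.31%


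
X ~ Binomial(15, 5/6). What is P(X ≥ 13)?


P(X ≥ 13) = Σ P(X=i) for i=13..15
P(X=13) = 42724609375/156728328192
P(X=14) = 30517578125/156728328192
P(X=15) = 30517578125/470184984576
Sum = 250244140625/470184984576

P(X ≥ 13) = 250244140625/470184984576 ≈ 53.22%


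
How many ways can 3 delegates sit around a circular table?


Circular arrangements of 3 distinct objects: fix one position to break rotational symmetry.
(n-1)! = 2! = 2

2


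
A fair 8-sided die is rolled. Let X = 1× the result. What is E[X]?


E[die] = (1+8)/2 = 9/2
E[X] = 1 × 9/2 = 9/2

E[X] = 9/2


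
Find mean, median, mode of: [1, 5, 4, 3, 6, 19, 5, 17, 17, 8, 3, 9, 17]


Sorted: [1, 3, 3, 4, 5, 5, 6, 8, 9, 17, 17, 17, 19]
Mean = 114/13
Median = 6
Freq: {1: 1, 5: 2, 4: 1, 3: 2, 6: 1, 19: 1, 17: 3, 8: 1, 9: 1}
Mode: [17]

Mean=114/13, Median=6, Mode=17


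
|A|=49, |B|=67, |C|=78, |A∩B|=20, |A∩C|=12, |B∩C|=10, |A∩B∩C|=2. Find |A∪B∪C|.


|A∪B∪C| = 49+67+78-20-12-10+2 = 154

|A∪B∪C| = 154


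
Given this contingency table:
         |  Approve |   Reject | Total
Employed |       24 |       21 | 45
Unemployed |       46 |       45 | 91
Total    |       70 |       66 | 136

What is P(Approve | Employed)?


P(Approve | Employed) = 24/(24+21) = 24/45 = 8/15

P(Approve|Employed) = 8/15 ≈ 53.33%


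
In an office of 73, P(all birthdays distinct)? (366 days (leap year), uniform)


P(all different) = Π(366-i)/366 for i=0..72
= (366/366)×(365/366)×...×(294/366)
= 0.000449

P ≈ 0.0004 ≈ 0.04%


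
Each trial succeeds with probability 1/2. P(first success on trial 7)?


Geometric: P(X=7) = (1-p)^(k-1)×p = (1/2)^6×1/2 = 1/128

P(X=7) = 1/128 ≈ 0.78%


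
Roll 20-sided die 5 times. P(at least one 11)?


P(no 11)^5 = (19/20)^5 = 2476099/3200000
P(≥1) = 1 - 2476099/3200000 = 723901/3200000

P = 723901/3200000 ≈ 22.62%


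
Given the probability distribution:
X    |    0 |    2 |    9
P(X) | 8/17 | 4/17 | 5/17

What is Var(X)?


E[X] = 53/17
E[X²] = 421/17
Var(X) = E[X²] - (E[X])² = 421/17 - 2809/289 = 4348/289

Var(X) = 4348/289 ≈ 15.0450


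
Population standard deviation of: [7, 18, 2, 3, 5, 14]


Mean = 49/6
  (7-49/6)²=49/36
  (18-49/6)²=3481/36
  (2-49/6)²=1369/36
  (3-49/6)²=961/36
  (5-49/6)²=361/36
  (14-49/6)²=1225/36
Σ(x-μ)² = 1241/6
σ² = (1241/6)/6 = 1241/36

σ = √(1241/36) ≈ 5.8713


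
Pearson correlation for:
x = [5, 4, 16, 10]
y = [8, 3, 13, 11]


n=4, Σx=35, Σy=35, Σxy=370, Σx²=397, Σy²=363
r = (4×370 - 35×35)/√((4×397 - 35²)(4×363 - 35²))
= 255/√(363×227) = 255/√82401 ≈ 255/287.0557 ≈ 0.8883

r ≈ 0.8883


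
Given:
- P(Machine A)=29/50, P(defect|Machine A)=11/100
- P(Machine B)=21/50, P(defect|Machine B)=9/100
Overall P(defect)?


P(B) = Σ P(B|Aᵢ)×P(Aᵢ)
  11/100×29/50 = 319/5000
  9/100×21/50 = 189/5000
Sum = 127/1250

P(defect) = 127/1250 ≈ 10.16%


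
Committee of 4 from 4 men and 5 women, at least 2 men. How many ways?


Count by #men:
  2M,2W: C(4,2)×C(5,2)=60
  3M,1W: C(4,3)×C(5,1)=20
  4M,0W: C(4,4)×C(5,0)=1
Total = 81

81


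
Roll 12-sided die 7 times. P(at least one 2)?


P(no 2)^7 = (11/12)^7 = 19487171/35831808
P(≥1) = 1 - 19487171/35831808 = 16344637/35831808

P = 16344637/35831808 ≈ 45.61%


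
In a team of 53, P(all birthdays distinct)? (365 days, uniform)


P(all different) = Π(365-i)/365 for i=0..52
= (365/365)×(364/365)×...×(313/365)
= 0.018862

P ≈ 0.0189 ≈ 1.89%


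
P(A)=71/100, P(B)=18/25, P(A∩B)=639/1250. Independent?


P(A)×P(B) = 639/1250
P(A∩B) = 639/1250
Equal ✓ → Independent

Yes, independent


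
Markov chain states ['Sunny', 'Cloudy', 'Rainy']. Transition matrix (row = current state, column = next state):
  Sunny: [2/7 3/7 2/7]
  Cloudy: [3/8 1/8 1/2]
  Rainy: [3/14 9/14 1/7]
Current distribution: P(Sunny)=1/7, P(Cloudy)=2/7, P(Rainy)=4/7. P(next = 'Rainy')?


P(next=Rainy) = Σᵢ P(now=i)×P(i→Rainy)
= 1/7×2/7 + 2/7×1/2 + 4/7×1/7
= 2/49 + 1/7 + 4/49 = 13/49

P = 13/49 ≈ 0.2653


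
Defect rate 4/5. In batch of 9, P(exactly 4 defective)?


Binomial: P(X=4) = C(9,4)×p^4×(1-p)^5
= 126 × 256/625 × 1/3125 = 32256/1953125

P(X=4) = 32256/1953125 ≈ 1.65%


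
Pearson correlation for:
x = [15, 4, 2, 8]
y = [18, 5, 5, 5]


n=4, Σx=29, Σy=33, Σxy=340, Σx²=309, Σy²=399
r = (4×340 - 29×33)/√((4×309 - 29²)(4×399 - 33²))
= 403/√(395×507) = 403/√200265 ≈ 403/447.5098 ≈ 0.9005

r ≈ 0.9005


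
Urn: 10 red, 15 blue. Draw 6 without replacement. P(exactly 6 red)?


Hypergeometric: C(10,6)×C(15,0)/C(25,6)
= 210×1/177100 = 3/2530

P(X=6) = 3/2530 ≈ 0.12%


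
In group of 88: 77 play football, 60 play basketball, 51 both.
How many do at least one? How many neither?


|A∪B| = 77+60-51 = 86
Neither = 88-86 = 2

At least one: 86; Neither: 2


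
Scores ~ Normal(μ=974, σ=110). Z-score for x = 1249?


z = (x - μ)/σ = (1249 - 974)/110 = 2.5

z = 2.5


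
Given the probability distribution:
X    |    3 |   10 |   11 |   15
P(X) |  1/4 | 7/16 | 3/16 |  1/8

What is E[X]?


E[X] = Σ x·P(X=x)
= (3)×(1/4) + (10)×(7/16) + (11)×(3/16) + (15)×(1/8)
= 145/16

E[X] = 145/16


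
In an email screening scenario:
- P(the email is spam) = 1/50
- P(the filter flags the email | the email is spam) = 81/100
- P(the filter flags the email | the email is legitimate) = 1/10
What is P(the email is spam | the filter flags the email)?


Using Bayes' theorem:
P(A|B) = P(B|A)·P(A) / P(B)

P(the filter flags the email) = 81/100 × 1/50 + 1/10 × 49/50
= 81/5000 + 49/500 = 571/5000

P(the email is spam|the filter flags the email) = (81/5000) / (571/5000) = 81/571

P(the email is spam|the filter flags the email) = 81/571 ≈ 14.19%


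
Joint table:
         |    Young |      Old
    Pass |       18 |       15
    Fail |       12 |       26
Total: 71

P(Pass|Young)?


P(Pass|Young) = 18/(18+12) = 18/30 = 3/5

P = 3/5 ≈ 60.00%


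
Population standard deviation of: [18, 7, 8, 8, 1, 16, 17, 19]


Mean = 94/8 = 47/4
  (18-47/4)²=625/16
  (7-47/4)²=361/16
  (8-47/4)²=225/16
  (8-47/4)²=225/16
  (1-47/4)²=1849/16
  (16-47/4)²=289/16
  (17-47/4)²=441/16
  (19-47/4)²=841/16
Σ(x-μ)² = 607/2
σ² = (607/2)/8 = 607/16

σ = √(607/16) ≈ 6.1593


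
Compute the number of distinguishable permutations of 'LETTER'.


Letters: 6, freq: {'L': 1, 'E': 2, 'T': 2, 'R': 1}
6!/(1!×2!×2!×1!) = 720/4 = 180

180


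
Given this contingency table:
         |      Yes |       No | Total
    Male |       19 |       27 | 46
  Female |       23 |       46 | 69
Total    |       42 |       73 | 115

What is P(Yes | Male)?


P(Yes | Male) = 19/(19+27) = 19/46

P(Yes|Male) = 19/46 ≈ 41.30%


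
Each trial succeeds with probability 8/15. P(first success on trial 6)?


Geometric: P(X=6) = (1-p)^(k-1)×p = (7/15)^5×8/15 = 134456/11390625

P(X=6) = 134456/11390625 ≈ 1.18%


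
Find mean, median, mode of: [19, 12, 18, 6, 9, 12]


Sorted: [6, 9, 12, 12, 18, 19]
Mean = 76/6 = 38/3
Median = 12
Freq: {19: 1, 12: 2, 18: 1, 6: 1, 9: 1}
Mode: [12]

Mean=38/3, Median=12, Mode=12


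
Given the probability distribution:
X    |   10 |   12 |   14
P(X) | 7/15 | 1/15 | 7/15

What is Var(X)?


E[X] = 12
E[X²] = 2216/15
Var(X) = E[X²] - (E[X])² = 2216/15 - 144 = 56/15

Var(X) = 56/15 ≈ 3.7333


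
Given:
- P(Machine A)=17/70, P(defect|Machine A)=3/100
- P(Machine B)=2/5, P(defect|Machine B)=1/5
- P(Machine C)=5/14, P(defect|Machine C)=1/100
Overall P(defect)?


P(B) = Σ P(B|Aᵢ)×P(Aᵢ)
  3/100×17/70 = 51/7000
  1/5×2/5 = 2/25
  1/100×5/14 = 1/280
Sum = 159/1750

P(defect) = 159/1750 ≈ 9.09%


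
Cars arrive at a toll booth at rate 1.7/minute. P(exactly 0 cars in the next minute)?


Poisson(λ=1.7): P(X=0) = e^(-λ)×λ^k/k!
= e^(-1.7) × 1.7^0 / 0!
≈ 0.1826835241 × 1 / 1 ≈ 0.182684

P(X=0) ≈ 0.182684 ≈ 18.27%


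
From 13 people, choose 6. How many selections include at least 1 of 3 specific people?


Complement: C(13,6) - C(10,6) = 1716 - 210 = 1506

1506


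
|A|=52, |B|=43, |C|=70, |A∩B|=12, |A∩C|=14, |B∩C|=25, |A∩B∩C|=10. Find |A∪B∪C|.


|A∪B∪C| = 52+43+70-12-14-25+10 = 124

|A∪B∪C| = 124


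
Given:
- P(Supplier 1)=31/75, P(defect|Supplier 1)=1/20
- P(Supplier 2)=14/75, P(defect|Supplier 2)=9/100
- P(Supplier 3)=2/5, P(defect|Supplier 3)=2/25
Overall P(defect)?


P(B) = Σ P(B|Aᵢ)×P(Aᵢ)
  1/20×31/75 = 31/1500
  9/100×14/75 = 21/1250
  2/25×2/5 = 4/125
Sum = 521/7500

P(defect) = 521/7500 ≈ 6.95%


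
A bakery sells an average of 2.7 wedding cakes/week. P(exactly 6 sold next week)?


Poisson(λ=2.7): P(X=6) = e^(-λ)×λ^k/k!
= e^(-2.7) × 2.7^6 / 6!
≈ 0.06720551274 × 387.420489 / 720 ≈ 0.036162

P(X=6) ≈ 0.036162 ≈ 3.62%


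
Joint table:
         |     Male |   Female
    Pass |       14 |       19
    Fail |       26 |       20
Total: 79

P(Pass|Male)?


P(Pass|Male) = 14/(14+26) = 14/40 = 7/20

P = 7/20 ≈ 35.00%


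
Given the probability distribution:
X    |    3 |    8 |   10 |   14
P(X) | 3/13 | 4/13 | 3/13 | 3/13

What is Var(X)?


E[X] = 113/13
E[X²] = 1171/13
Var(X) = E[X²] - (E[X])² = 1171/13 - 12769/169 = 2454/169

Var(X) = 2454/169 ≈ 14.5207


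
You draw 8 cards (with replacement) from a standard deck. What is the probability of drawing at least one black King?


P(not a black King) = 50/52 = 25/26
P(none in 8 draws) = (25/26)^8 = 152587890625/208827064576
P(≥1 black King) = 1 - 152587890625/208827064576 = 56239173951/208827064576

P = 56239173951/208827064576 ≈ 26.93%


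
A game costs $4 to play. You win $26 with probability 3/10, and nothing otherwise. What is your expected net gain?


E[gain] = (26-4)×3/10 + (-4)×7/10
= 33/5 - 14/5 = 19/5

Expected net gain = $19/5 ≈ $3.80


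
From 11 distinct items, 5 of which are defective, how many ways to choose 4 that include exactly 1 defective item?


Choose 1 of the 5 defective items and 3 of the other 6 items:
C(5,1)×C(6,3) = 5×20 = 100

100


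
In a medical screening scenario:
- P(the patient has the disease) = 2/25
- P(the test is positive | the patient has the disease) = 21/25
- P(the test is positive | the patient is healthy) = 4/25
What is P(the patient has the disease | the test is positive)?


Using Bayes' theorem:
P(A|B) = P(B|A)·P(A) / P(B)

P(the test is positive) = 21/25 × 2/25 + 4/25 × 23/25
= 42/625 + 92/625 = 134/625

P(the patient has the disease|the test is positive) = (42/625) / (134/625) = 21/67

P(the patient has the disease|the test is positive) = 21/67 ≈ 31.34%


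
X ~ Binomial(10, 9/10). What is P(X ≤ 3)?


P(X ≤ 3) = Σ P(X=i) for i=0..3
P(X=0) = 1/10000000000
P(X=1) = 9/1000000000
P(X=2) = 729/2000000000
P(X=3) = 2187/250000000
Sum = 5701/625000000

P(X ≤ 3) = 5701/625000000 ≈ 0.00%


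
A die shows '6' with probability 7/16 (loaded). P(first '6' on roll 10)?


Geometric: P(X=10) = (1-p)^(k-1)×p = (9/16)^9×7/16 = 2711943423/1099511627776

P(X=10) = 2711943423/1099511627776 ≈ 0.25%


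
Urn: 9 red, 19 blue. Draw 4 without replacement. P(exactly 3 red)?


Hypergeometric: C(9,3)×C(19,1)/C(28,4)
= 84×19/20475 = 76/975

P(X=3) = 76/975 ≈ 7.79%


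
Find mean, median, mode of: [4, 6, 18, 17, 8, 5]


Sorted: [4, 5, 6, 8, 17, 18]
Mean = 58/6 = 29/3
Median = 7
Freq: {4: 1, 6: 1, 18: 1, 17: 1, 8: 1, 5: 1}
Mode: No mode

Mean=29/3, Median=7, Mode=No mode


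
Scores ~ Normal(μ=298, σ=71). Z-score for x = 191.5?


z = (x - μ)/σ = (191.5 - 298)/71 = -1.5

z = -1.5


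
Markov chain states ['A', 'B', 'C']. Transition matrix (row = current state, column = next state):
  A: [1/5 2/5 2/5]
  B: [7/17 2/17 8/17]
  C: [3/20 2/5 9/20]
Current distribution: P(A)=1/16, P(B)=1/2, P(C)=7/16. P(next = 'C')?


P(next=C) = Σᵢ P(now=i)×P(i→C)
= 1/16×2/5 + 1/2×8/17 + 7/16×9/20
= 1/40 + 4/17 + 63/320 = 2487/5440

P = 2487/5440 ≈ 0.4572


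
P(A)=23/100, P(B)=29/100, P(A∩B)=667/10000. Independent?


P(A)×P(B) = 667/10000
P(A∩B) = 667/10000
Equal ✓ → Independent

Yes, independent


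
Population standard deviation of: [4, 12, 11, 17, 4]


Mean = 48/5
  (4-48/5)²=784/25
  (12-48/5)²=144/25
  (11-48/5)²=49/25
  (17-48/5)²=1369/25
  (4-48/5)²=784/25
Σ(x-μ)² = 626/5
σ² = (626/5)/5 = 626/25

σ = √(626/25) ≈ 5.0040


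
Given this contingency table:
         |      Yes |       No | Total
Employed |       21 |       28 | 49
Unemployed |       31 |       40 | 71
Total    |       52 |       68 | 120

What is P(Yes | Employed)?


P(Yes | Employed) = 21/(21+28) = 21/49 = 3/7

P(Yes|Employed) = 3/7 ≈ 42.86%


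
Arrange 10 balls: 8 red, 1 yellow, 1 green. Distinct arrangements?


10!/(8!×1!×1!) = 90

90


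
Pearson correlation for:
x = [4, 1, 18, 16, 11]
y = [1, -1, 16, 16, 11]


n=5, Σx=50, Σy=43, Σxy=668, Σx²=718, Σy²=635
r = (5×668 - 50×43)/√((5×718 - 50²)(5×635 - 43²))
= 1190/√(1090×1326) = 1190/√1445340 ≈ 1190/1202.2229 ≈ 0.9898

r ≈ 0.9898


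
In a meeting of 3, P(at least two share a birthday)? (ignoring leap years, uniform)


P(all different) = Π(365-i)/365 for i=0..2
= 0.991796
P(match) = 1 - 0.991796 = 0.008204

P ≈ 0.0082 ≈ 0.82%


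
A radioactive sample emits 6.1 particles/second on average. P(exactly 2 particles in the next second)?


Poisson(λ=6.1): P(X=2) = e^(-λ)×λ^k/k!
= e^(-6.1) × 6.1^2 / 2!
≈ 0.002242867719 × 37.21 / 2 ≈ 0.041729

P(X=2) ≈ 0.041729 ≈ 4.17%


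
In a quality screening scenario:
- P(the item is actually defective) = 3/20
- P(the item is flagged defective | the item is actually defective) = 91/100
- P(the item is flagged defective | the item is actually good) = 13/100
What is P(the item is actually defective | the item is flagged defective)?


Using Bayes' theorem:
P(A|B) = P(B|A)·P(A) / P(B)

P(the item is flagged defective) = 91/100 × 3/20 + 13/100 × 17/20
= 273/2000 + 221/2000 = 247/1000

P(the item is actually defective|the item is flagged defective) = (273/2000) / (247/1000) = 21/38

P(the item is actually defective|the item is flagged defective) = 21/38 ≈ 55.26%


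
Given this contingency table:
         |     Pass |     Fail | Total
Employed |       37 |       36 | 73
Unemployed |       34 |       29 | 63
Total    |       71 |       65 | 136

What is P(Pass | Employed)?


P(Pass | Employed) = 37/(37+36) = 37/73

P(Pass|Employed) = 37/73 ≈ 50.68%


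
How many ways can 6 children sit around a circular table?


Circular arrangements of 6 distinct objects: fix one position to break rotational symmetry.
(n-1)! = 5! = 120

120


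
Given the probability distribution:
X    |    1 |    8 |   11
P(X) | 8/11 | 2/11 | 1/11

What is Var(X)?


E[X] = 35/11
E[X²] = 257/11
Var(X) = E[X²] - (E[X])² = 257/11 - 1225/121 = 1602/121

Var(X) = 1602/121 ≈ 13.2397


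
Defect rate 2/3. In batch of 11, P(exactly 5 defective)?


Binomial: P(X=5) = C(11,5)×p^5×(1-p)^6
= 462 × 32/243 × 1/729 = 4928/59049

P(X=5) = 4928/59049 ≈ 8.35%


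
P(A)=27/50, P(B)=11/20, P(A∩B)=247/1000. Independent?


P(A)×P(B) = 297/1000
P(A∩B) = 247/1000
Not equal → NOT independent

No, not independent


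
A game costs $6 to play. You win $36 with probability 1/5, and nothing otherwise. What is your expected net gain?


E[gain] = (36-6)×1/5 + (-6)×4/5
= 6 - 24/5 = 6/5

Expected net gain = $6/5 ≈ $1.20


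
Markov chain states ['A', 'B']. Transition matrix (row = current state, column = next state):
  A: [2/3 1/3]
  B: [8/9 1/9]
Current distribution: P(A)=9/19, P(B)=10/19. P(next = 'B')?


P(next=B) = Σᵢ P(now=i)×P(i→B)
= 9/19×1/3 + 10/19×1/9
= 3/19 + 10/171 = 37/171

P = 37/171 ≈ 0.2164


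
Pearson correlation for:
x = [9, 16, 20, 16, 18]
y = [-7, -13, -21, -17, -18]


n=5, Σx=79, Σy=-76, Σxy=-1287, Σx²=1317, Σy²=1272
r = (5×(-1287) - 79×(-76))/√((5×1317 - 79²)(5×1272 - (-76)²))
= -431/√(344×584) = -431/√200896 ≈ -431/448.2142 ≈ -0.9616

r ≈ -0.9616


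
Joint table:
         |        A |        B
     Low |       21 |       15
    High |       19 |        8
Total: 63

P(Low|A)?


P(Low|A) = 21/(21+19) = 21/40

P = 21/40 ≈ 52.50%


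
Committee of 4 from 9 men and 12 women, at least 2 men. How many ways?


Count by #men:
  2M,2W: C(9,2)×C(12,2)=2376
  3M,1W: C(9,3)×C(12,1)=1008
  4M,0W: C(9,4)×C(12,0)=126
Total = 3510

3510


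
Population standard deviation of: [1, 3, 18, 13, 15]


Mean = 50/5 = 10
  (1-10)²=81
  (3-10)²=49
  (18-10)²=64
  (13-10)²=9
  (15-10)²=25
Σ(x-μ)² = 228
σ² = 228/5

σ = √(228/5) ≈ 6.7528


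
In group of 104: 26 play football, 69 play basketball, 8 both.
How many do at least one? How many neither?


|A∪B| = 26+69-8 = 87
Neither = 104-87 = 17

At least one: 87; Neither: 17


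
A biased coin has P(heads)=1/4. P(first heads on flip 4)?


Geometric: P(X=4) = (1-p)^(k-1)×p = (3/4)^3×1/4 = 27/256

P(X=4) = 27/256 ≈ 10.55%


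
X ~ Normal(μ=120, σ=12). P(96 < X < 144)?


z₁=(96-120)/12=-2.0, z₂=(144-120)/12=2.0
P = Φ(2.0) - Φ(-2.0) = 0.977250 - 0.022750 = 0.954500 ≈ 0.9545

P(96 < X < 144) ≈ 0.9545


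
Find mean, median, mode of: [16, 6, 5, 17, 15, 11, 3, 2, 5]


Sorted: [2, 3, 5, 5, 6, 11, 15, 16, 17]
Mean = 80/9
Median = 6
Freq: {16: 1, 6: 1, 5: 2, 17: 1, 15: 1, 11: 1, 3: 1, 2: 1}
Mode: [5]

Mean=80/9, Median=6, Mode=5


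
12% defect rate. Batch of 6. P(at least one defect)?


P(all good) = (22/25)^6 = 113379904/244140625
P(≥1 defect) = 130760721/244140625

P = 130760721/244140625 ≈ 53.56%


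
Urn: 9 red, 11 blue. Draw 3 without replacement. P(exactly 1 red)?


Hypergeometric: C(9,1)×C(11,2)/C(20,3)
= 9×55/1140 = 33/76

P(X=1) = 33/76 ≈ 43.42%


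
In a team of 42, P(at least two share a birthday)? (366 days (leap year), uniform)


P(all different) = Π(366-i)/366 for i=0..41
= 0.086572
P(match) = 1 - 0.086572 = 0.913428

P ≈ 0.9134 ≈ 91.34%


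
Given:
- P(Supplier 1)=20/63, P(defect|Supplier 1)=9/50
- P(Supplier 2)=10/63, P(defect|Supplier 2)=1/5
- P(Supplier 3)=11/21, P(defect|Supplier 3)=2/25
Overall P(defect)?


P(B) = Σ P(B|Aᵢ)×P(Aᵢ)
  9/50×20/63 = 2/35
  1/5×10/63 = 2/63
  2/25×11/21 = 22/525
Sum = 206/1575

P(defect) = 206/1575 ≈ 13.08%


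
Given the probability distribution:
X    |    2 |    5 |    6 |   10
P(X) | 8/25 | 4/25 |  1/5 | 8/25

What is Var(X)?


E[X] = 146/25
E[X²] = 1112/25
Var(X) = E[X²] - (E[X])² = 1112/25 - 21316/625 = 6484/625

Var(X) = 6484/625 ≈ 10.3744


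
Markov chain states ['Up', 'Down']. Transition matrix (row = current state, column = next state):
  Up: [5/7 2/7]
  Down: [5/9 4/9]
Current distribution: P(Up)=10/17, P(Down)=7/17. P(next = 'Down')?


P(next=Down) = Σᵢ P(now=i)×P(i→Down)
= 10/17×2/7 + 7/17×4/9
= 20/119 + 28/153 = 376/1071

P = 376/1071 ≈ 0.3511


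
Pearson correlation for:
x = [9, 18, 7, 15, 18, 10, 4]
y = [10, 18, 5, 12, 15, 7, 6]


n=7, Σx=81, Σy=73, Σxy=993, Σx²=1119, Σy²=903
r = (7×993 - 81×73)/√((7×1119 - 81²)(7×903 - 73²))
= 1038/√(1272×992) = 1038/√1261824 ≈ 1038/1123.3094 ≈ 0.9241

r ≈ 0.9241


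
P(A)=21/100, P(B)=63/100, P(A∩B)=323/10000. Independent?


P(A)×P(B) = 1323/10000
P(A∩B) = 323/10000
Not equal → NOT independent

No, not independent


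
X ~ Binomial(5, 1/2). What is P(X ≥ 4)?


P(X ≥ 4) = Σ P(X=i) for i=4..5
P(X=4) = 5/32
P(X=5) = 1/32
Sum = 3/16

P(X ≥ 4) = 3/16 ≈ 18.75%


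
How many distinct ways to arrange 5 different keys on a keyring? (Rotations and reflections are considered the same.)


Free circular arrangements: rotations and reflections both identified.
(n-1)!/2 = 4!/2 = 24/2 = 12

12


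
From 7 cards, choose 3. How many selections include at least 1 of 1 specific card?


Complement: C(7,3) - C(6,3) = 35 - 20 = 15

15


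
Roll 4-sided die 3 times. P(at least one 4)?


P(no 4)^3 = (3/4)^3 = 27/64
P(≥1) = 1 - 27/64 = 37/64

P = 37/64 ≈ 57.81%


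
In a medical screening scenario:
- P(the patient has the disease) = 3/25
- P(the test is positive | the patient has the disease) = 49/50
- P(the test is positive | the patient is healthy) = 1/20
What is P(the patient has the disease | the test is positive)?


Using Bayes' theorem:
P(A|B) = P(B|A)·P(A) / P(B)

P(the test is positive) = 49/50 × 3/25 + 1/20 × 22/25
= 147/1250 + 11/250 = 101/625

P(the patient has the disease|the test is positive) = (147/1250) / (101/625) = 147/202

P(the patient has the disease|the test is positive) = 147/202 ≈ 72.77%


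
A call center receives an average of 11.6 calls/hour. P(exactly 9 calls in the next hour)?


Poisson(λ=11.6): P(X=9) = e^(-λ)×λ^k/k!
= e^(-11.6) × 11.6^9 / 9!
≈ 9.166087736e-06 × 3802961274.7 / 362880 ≈ 0.096060

P(X=9) ≈ 0.096060 ≈ 9.61%


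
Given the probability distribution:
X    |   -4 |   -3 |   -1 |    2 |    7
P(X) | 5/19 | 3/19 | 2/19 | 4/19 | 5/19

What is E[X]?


E[X] = Σ x·P(X=x)
= (-4)×(5/19) + (-3)×(3/19) + (-1)×(2/19) + (2)×(4/19) + (7)×(5/19)
= 12/19

E[X] = 12/19


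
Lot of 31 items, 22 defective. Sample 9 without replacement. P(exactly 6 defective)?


Hypergeometric: C(22,6)×C(9,3)/C(31,9)
= 74613×84/20160075 = 2089164/6720025

P(X=6) = 2089164/6720025 ≈ 31.09%


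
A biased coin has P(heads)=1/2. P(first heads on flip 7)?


Geometric: P(X=7) = (1-p)^(k-1)×p = (1/2)^6×1/2 = 1/128

P(X=7) = 1/128 ≈ 0.78%


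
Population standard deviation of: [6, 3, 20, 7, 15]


Mean = 51/5
  (6-51/5)²=441/25
  (3-51/5)²=1296/25
  (20-51/5)²=2401/25
  (7-51/5)²=256/25
  (15-51/5)²=576/25
Σ(x-μ)² = 994/5
σ² = (994/5)/5 = 994/25

σ = √(994/25) ≈ 6.3056


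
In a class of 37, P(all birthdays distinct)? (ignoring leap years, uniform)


P(all different) = Π(365-i)/365 for i=0..36
= (365/365)×(364/365)×...×(329/365)
= 0.151266

P ≈ 0.1513 ≈ 15.13%


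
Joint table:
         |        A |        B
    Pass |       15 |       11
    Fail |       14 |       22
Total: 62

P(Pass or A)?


P(Pass∨A) = P(Pass) + P(A) - P(Pass∧A)
= (26 + 29 - 15)/62 = 40/62 = 20/31

P = 20/31 ≈ 64.52%


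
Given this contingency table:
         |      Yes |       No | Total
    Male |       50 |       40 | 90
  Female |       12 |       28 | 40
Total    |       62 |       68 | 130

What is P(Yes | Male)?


P(Yes | Male) = 50/(50+40) = 50/90 = 5/9

P(Yes|Male) = 5/9 ≈ 55.56%


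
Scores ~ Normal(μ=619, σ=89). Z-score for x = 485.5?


z = (x - μ)/σ = (485.5 - 619)/89 = -1.5

z = -1.5


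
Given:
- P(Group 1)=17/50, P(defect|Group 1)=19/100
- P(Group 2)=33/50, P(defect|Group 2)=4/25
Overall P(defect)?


P(B) = Σ P(B|Aᵢ)×P(Aᵢ)
  19/100×17/50 = 323/5000
  4/25×33/50 = 66/625
Sum = 851/5000

P(defect) = 851/5000 ≈ 17.02%


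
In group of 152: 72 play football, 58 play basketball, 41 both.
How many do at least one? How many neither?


|A∪B| = 72+58-41 = 89
Neither = 152-89 = 63

At least one: 89; Neither: 63


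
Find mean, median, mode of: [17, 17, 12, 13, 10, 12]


Sorted: [10, 12, 12, 13, 17, 17]
Mean = 81/6 = 27/2
Median = 25/2
Freq: {17: 2, 12: 2, 13: 1, 10: 1}
Mode: [12, 17]

Mean=27/2, Median=25/2, Mode=[12, 17]


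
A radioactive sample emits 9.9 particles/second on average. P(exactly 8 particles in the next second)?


Poisson(λ=9.9): P(X=8) = e^(-λ)×λ^k/k!
= e^(-9.9) × 9.9^8 / 8!
≈ 5.017468206e-05 × 92274469.4428 / 40320 ≈ 0.114827

P(X=8) ≈ 0.114827 ≈ 11.48%


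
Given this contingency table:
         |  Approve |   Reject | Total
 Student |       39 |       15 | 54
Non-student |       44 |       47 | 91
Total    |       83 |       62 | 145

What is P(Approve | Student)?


P(Approve | Student) = 39/(39+15) = 39/54 = 13/18

P(Approve|Student) = 13/18 ≈ 72.22%


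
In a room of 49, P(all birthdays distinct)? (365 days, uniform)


P(all different) = Π(365-i)/365 for i=0..48
= (365/365)×(364/365)×...×(317/365)
= 0.034220

P ≈ 0.0342 ≈ 3.42%


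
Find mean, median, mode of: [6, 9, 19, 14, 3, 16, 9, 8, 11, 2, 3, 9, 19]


Sorted: [2, 3, 3, 6, 8, 9, 9, 9, 11, 14, 16, 19, 19]
Mean = 128/13
Median = 9
Freq: {6: 1, 9: 3, 19: 2, 14: 1, 3: 2, 16: 1, 8: 1, 11: 1, 2: 1}
Mode: [9]

Mean=128/13, Median=9, Mode=9


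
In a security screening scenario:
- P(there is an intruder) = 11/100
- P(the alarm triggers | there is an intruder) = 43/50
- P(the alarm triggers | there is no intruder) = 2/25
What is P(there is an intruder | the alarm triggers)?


Using Bayes' theorem:
P(A|B) = P(B|A)·P(A) / P(B)

P(the alarm triggers) = 43/50 × 11/100 + 2/25 × 89/100
= 473/5000 + 89/1250 = 829/5000

P(there is an intruder|the alarm triggers) = (473/5000) / (829/5000) = 473/829

P(there is an intruder|the alarm triggers) = 473/829 ≈ 57.06%


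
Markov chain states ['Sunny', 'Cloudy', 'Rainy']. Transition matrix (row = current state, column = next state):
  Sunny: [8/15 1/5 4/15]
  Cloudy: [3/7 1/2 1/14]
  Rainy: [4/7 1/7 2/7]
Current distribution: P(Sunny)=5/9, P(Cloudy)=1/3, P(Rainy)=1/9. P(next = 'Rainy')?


P(next=Rainy) = Σᵢ P(now=i)×P(i→Rainy)
= 5/9×4/15 + 1/3×1/14 + 1/9×2/7
= 4/27 + 1/42 + 2/63 = 11/54

P = 11/54 ≈ 0.2037


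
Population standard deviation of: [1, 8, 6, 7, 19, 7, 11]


Mean = 59/7
  (1-59/7)²=2704/49
  (8-59/7)²=9/49
  (6-59/7)²=289/49
  (7-59/7)²=100/49
  (19-59/7)²=5476/49
  (7-59/7)²=100/49
  (11-59/7)²=324/49
Σ(x-μ)² = 1286/7
σ² = (1286/7)/7 = 1286/49

σ = √(1286/49) ≈ 5.1230


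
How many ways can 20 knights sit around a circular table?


Circular arrangements of 20 distinct objects: fix one position to break rotational symmetry.
(n-1)! = 19! = 121645100408832000

121645100408832000


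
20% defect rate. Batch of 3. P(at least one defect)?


P(all good) = (4/5)^3 = 64/125
P(≥1 defect) = 61/125

P = 61/125 ≈ 48.80%


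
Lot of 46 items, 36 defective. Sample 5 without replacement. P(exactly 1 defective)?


Hypergeometric: C(36,1)×C(10,4)/C(46,5)
= 36×210/1370754 = 60/10879

P(X=1) = 60/10879 ≈ 0.55%


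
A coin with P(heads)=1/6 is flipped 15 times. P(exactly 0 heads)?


Binomial: P(X=0) = C(15,0)×p^0×(1-p)^15
= 1 × 1 × 30517578125/470184984576 = 30517578125/470184984576

P(X=0) = 30517578125/470184984576 ≈ 6.49%


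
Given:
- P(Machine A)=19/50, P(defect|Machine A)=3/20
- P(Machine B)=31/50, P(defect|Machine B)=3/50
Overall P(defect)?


P(B) = Σ P(B|Aᵢ)×P(Aᵢ)
  3/20×19/50 = 57/1000
  3/50×31/50 = 93/2500
Sum = 471/5000

P(defect) = 471/5000 ≈ 9.42%


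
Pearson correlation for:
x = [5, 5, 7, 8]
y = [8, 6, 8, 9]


n=4, Σx=25, Σy=31, Σxy=198, Σx²=163, Σy²=245
r = (4×198 - 25×31)/√((4×163 - 25²)(4×245 - 31²))
= 17/√(27×19) = 17/√513 ≈ 17/22.6495 ≈ 0.7506

r ≈ 0.7506


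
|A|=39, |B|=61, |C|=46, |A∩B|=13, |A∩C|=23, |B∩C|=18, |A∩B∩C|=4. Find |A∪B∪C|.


|A∪B∪C| = 39+61+46-13-23-18+4 = 96

|A∪B∪C| = 96


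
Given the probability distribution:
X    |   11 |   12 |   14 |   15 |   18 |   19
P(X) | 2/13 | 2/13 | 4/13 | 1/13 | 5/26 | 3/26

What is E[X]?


E[X] = Σ x·P(X=x)
= (11)×(2/13) + (12)×(2/13) + (14)×(4/13) + (15)×(1/13) + (18)×(5/26) + (19)×(3/26)
= 381/26

E[X] = 381/26


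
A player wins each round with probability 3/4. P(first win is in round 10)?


Geometric: P(X=10) = (1-p)^(k-1)×p = (1/4)^9×3/4 = 3/1048576

P(X=10) = 3/1048576 ≈ 0.00%


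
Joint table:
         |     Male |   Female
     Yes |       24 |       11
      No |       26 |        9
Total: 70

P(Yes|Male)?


P(Yes|Male) = 24/(24+26) = 24/50 = 12/25

P = 12/25 ≈ 48.00%


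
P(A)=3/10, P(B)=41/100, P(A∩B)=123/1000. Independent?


P(A)×P(B) = 123/1000
P(A∩B) = 123/1000
Equal ✓ → Independent

Yes, independent


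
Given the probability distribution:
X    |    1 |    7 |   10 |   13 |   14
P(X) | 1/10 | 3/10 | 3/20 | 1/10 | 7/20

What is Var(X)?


E[X] = 99/10
E[X²] = 1153/10
Var(X) = E[X²] - (E[X])² = 1153/10 - 9801/100 = 1729/100

Var(X) = 1729/100 ≈ 17.2900


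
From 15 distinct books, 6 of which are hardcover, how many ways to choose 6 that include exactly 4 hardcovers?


Choose 4 of the 6 hardcovers and 2 of the other 9 books:
C(6,4)×C(9,2) = 15×36 = 540

540


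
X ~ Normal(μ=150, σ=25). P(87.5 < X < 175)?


z₁=(87.5-150)/25=-2.5, z₂=(175-150)/25=1.0
P = Φ(1.0) - Φ(-2.5) = 0.841345 - 0.006210 = 0.835135 ≈ 0.8351

P(87.5 < X < 175) ≈ 0.8351


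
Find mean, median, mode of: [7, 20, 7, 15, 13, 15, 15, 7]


Sorted: [7, 7, 7, 13, 15, 15, 15, 20]
Mean = 99/8
Median = 14
Freq: {7: 3, 20: 1, 15: 3, 13: 1}
Mode: [7, 15]

Mean=99/8, Median=14, Mode=[7, 15]


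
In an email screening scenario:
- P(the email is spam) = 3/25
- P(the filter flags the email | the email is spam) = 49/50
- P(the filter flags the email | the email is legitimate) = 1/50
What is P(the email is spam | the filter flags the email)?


Using Bayes' theorem:
P(A|B) = P(B|A)·P(A) / P(B)

P(the filter flags the email) = 49/50 × 3/25 + 1/50 × 22/25
= 147/1250 + 11/625 = 169/1250

P(the email is spam|the filter flags the email) = (147/1250) / (169/1250) = 147/169

P(the email is spam|the filter flags the email) = 147/169 ≈ 86.98%


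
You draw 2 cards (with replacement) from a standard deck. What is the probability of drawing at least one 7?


P(not a 7) = 48/52 = 12/13
P(none in 2 draws) = (12/13)^2 = 144/169
P(≥1 7) = 1 - 144/169 = 25/169

P = 25/169 ≈ 14.79%


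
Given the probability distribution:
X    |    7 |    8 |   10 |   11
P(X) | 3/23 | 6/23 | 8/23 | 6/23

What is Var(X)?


E[X] = 215/23
E[X²] = 2057/23
Var(X) = E[X²] - (E[X])² = 2057/23 - 46225/529 = 1086/529

Var(X) = 1086/529 ≈ 2.0529


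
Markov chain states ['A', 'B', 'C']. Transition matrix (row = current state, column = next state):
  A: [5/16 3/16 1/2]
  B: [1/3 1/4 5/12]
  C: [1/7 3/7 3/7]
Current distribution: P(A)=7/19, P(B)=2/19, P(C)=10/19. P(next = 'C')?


P(next=C) = Σᵢ P(now=i)×P(i→C)
= 7/19×1/2 + 2/19×5/12 + 10/19×3/7
= 7/38 + 5/114 + 30/133 = 181/399

P = 181/399 ≈ 0.4536


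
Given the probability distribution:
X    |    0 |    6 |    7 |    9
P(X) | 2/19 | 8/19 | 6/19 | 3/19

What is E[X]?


E[X] = Σ x·P(X=x)
= (0)×(2/19) + (6)×(8/19) + (7)×(6/19) + (9)×(3/19)
= 117/19

E[X] = 117/19


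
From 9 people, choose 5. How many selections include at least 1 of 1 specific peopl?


Complement: C(9,5) - C(8,5) = 126 - 56 = 70

70


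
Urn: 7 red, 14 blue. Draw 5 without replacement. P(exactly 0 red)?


Hypergeometric: C(7,0)×C(14,5)/C(21,5)
= 1×2002/20349 = 286/2907

P(X=0) = 286/2907 ≈ 9.84%


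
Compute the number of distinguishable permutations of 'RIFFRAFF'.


Letters: 8, freq: {'R': 2, 'I': 1, 'F': 4, 'A': 1}
8!/(2!×1!×4!×1!) = 40320/48 = 840

840


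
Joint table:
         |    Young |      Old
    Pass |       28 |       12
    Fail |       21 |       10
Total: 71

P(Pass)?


P(Pass) = (28+12)/71 = 40/71

P(Pass) = 40/71 ≈ 56.34%


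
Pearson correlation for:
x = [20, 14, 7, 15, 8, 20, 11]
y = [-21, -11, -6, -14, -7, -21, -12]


n=7, Σx=95, Σy=-92, Σxy=-1434, Σx²=1455, Σy²=1428
r = (7×(-1434) - 95×(-92))/√((7×1455 - 95²)(7×1428 - (-92)²))
= -1298/√(1160×1532) = -1298/√1777120 ≈ -1298/1333.0866 ≈ -0.9737

r ≈ -0.9737


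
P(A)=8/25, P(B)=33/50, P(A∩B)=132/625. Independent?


P(A)×P(B) = 132/625
P(A∩B) = 132/625
Equal ✓ → Independent

Yes, independent


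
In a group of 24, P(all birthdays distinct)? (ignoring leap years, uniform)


P(all different) = Π(365-i)/365 for i=0..23
= (365/365)×(364/365)×...×(342/365)
= 0.461656

P ≈ 0.4617 ≈ 46.17%


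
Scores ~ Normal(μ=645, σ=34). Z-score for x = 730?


z = (x - μ)/σ = (730 - 645)/34 = 2.5

z = 2.5


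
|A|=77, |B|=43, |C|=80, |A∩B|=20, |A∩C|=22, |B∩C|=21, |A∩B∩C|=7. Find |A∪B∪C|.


|A∪B∪C| = 77+43+80-20-22-21+7 = 144

|A∪B∪C| = 144


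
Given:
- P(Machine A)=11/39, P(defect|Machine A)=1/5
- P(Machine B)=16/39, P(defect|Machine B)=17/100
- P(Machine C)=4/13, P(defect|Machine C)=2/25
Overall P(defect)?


P(B) = Σ P(B|Aᵢ)×P(Aᵢ)
  1/5×11/39 = 11/195
  17/100×16/39 = 68/975
  2/25×4/13 = 8/325
Sum = 49/325

P(defect) = 49/325 ≈ 15.08%


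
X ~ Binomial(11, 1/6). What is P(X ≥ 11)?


P(X ≥ 11) = Σ P(X=i) for i=11..11
P(X=11) = 1/362797056
Sum = 1/362797056

P(X ≥ 11) = 1/362797056 ≈ 0.00%


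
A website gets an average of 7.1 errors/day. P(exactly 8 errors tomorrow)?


Poisson(λ=7.1): P(X=8) = e^(-λ)×λ^k/k!
= e^(-7.1) × 7.1^8 / 8!
≈ 0.0008251049233 × 6457535.31246 / 40320 ≈ 0.132146

P(X=8) ≈ 0.132146 ≈ 13.21%


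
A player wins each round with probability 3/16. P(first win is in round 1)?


Geometric: P(X=1) = (1-p)^(k-1)×p = (13/16)^0×3/16 = 3/16

P(X=1) = 3/16 ≈ 18.75%


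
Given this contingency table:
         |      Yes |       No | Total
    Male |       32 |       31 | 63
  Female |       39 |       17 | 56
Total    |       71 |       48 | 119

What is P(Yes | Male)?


P(Yes | Male) = 32/(32+31) = 32/63

P(Yes|Male) = 32/63 ≈ 50.79%


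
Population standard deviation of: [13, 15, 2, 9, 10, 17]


Mean = 66/6 = 11
  (13-11)²=4
  (15-11)²=16
  (2-11)²=81
  (9-11)²=4
  (10-11)²=1
  (17-11)²=36
Σ(x-μ)² = 142
σ² = 142/6 = 71/3

σ = √(71/3) ≈ 4.8648


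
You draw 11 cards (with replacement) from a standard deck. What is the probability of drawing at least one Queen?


P(not a Queen) = 48/52 = 12/13
P(none in 11 draws) = (12/13)^11 = 743008370688/1792160394037
P(≥1 Queen) = 1 - 743008370688/1792160394037 = 1049152023349/1792160394037

P = 1049152023349/1792160394037 ≈ 58.54%


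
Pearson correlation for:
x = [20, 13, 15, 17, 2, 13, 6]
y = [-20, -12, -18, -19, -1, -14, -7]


n=7, Σx=86, Σy=-91, Σxy=-1375, Σx²=1292, Σy²=1475
r = (7×(-1375) - 86×(-91))/√((7×1292 - 86²)(7×1475 - (-91)²))
= -1799/√(1648×2044) = -1799/√3368512 ≈ -1799/1835.3506 ≈ -0.9802

r ≈ -0.9802


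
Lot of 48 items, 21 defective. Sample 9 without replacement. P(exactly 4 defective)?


Hypergeometric: C(21,4)×C(27,5)/C(48,9)
= 5985×80730/1677106640 = 2100735/7291768

P(X=4) = 2100735/7291768 ≈ 28.81%


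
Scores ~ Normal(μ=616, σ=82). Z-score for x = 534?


z = (x - μ)/σ = (534 - 616)/82 = -1.0

z = -1.0


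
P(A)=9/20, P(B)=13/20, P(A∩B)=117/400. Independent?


P(A)×P(B) = 117/400
P(A∩B) = 117/400
Equal ✓ → Independent

Yes, independent


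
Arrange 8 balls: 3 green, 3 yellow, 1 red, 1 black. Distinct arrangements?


8!/(3!×3!×1!×1!) = 1120

1120


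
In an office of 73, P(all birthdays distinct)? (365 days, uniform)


P(all different) = Π(365-i)/365 for i=0..72
= (365/365)×(364/365)×...×(293/365)
= 0.000439

P ≈ 0.0004 ≈ 0.04%


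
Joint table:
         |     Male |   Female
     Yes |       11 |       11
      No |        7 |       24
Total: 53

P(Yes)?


P(Yes) = (11+11)/53 = 22/53

P(Yes) = 22/53 ≈ 41.51%


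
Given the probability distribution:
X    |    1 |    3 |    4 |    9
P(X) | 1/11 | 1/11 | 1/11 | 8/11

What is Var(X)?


E[X] = 80/11
E[X²] = 674/11
Var(X) = E[X²] - (E[X])² = 674/11 - 6400/121 = 1014/121

Var(X) = 1014/121 ≈ 8.3802


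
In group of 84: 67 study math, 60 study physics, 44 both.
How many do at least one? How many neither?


|A∪B| = 67+60-44 = 83
Neither = 84-83 = 1

At least one: 83; Neither: 1


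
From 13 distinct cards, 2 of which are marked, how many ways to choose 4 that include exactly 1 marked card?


Choose 1 of the 2 marked cards and 3 of the other 11 cards:
C(2,1)×C(11,3) = 2×165 = 330

330


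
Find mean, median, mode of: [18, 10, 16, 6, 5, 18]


Sorted: [5, 6, 10, 16, 18, 18]
Mean = 73/6
Median = 13
Freq: {18: 2, 10: 1, 16: 1, 6: 1, 5: 1}
Mode: [18]

Mean=73/6, Median=13, Mode=18


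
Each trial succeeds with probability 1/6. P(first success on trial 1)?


Geometric: P(X=1) = (1-p)^(k-1)×p = (5/6)^0×1/6 = 1/6

P(X=1) = 1/6 ≈ 16.67%


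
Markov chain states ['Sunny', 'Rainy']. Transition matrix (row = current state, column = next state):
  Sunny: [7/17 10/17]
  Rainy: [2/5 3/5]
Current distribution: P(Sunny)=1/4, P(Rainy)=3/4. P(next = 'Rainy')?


P(next=Rainy) = Σᵢ P(now=i)×P(i→Rainy)
= 1/4×10/17 + 3/4×3/5
= 5/34 + 9/20 = 203/340

P = 203/340 ≈ 0.5971


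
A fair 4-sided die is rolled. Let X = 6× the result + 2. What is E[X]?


E[die] = (1+4)/2 = 5/2
E[X] = 6×5/2 + 2 = 17

E[X] = 17


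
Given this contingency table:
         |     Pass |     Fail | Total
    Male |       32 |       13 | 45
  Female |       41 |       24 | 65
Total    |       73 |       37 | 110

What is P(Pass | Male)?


P(Pass | Male) = 32/(32+13) = 32/45

P(Pass|Male) = 32/45 ≈ 71.11%


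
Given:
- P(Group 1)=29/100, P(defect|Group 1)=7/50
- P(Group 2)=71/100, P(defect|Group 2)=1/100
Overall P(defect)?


P(B) = Σ P(B|Aᵢ)×P(Aᵢ)
  7/50×29/100 = 203/5000
  1/100×71/100 = 71/10000
Sum = 477/10000

P(defect) = 477/10000 ≈ 4.77%


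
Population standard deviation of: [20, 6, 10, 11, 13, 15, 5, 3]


Mean = 83/8
  (20-83/8)²=5929/64
  (6-83/8)²=1225/64
  (10-83/8)²=9/64
  (11-83/8)²=25/64
  (13-83/8)²=441/64
  (15-83/8)²=1369/64
  (5-83/8)²=1849/64
  (3-83/8)²=3481/64
Σ(x-μ)² = 1791/8
σ² = (1791/8)/8 = 1791/64

σ = √(1791/64) ≈ 5.2900


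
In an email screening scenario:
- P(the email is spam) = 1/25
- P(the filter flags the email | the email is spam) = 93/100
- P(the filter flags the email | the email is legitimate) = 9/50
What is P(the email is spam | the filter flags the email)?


Using Bayes' theorem:
P(A|B) = P(B|A)·P(A) / P(B)

P(the filter flags the email) = 93/100 × 1/25 + 9/50 × 24/25
= 93/2500 + 108/625 = 21/100

P(the email is spam|the filter flags the email) = (93/2500) / (21/100) = 31/175

P(the email is spam|the filter flags the email) = 31/175 ≈ 17.71%
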